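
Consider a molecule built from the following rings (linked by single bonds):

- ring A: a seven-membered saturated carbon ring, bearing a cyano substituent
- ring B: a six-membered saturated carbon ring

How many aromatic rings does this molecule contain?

Ring A has only sp³ atoms, so it is not fully conjugated — not aromatic (cycloheptane).
Ring B has only sp³ atoms, so it is not fully conjugated — not aromatic (cyclohexane).
No ring is aromatic. Total: 0.

0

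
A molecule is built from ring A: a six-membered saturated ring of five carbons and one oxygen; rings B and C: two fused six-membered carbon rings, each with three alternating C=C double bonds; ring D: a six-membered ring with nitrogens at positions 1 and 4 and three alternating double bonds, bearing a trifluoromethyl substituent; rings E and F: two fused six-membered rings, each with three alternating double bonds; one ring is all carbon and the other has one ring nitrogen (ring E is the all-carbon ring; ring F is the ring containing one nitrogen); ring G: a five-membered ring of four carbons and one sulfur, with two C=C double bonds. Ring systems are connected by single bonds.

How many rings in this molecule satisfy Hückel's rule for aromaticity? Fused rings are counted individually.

Ring A has only sp³ atoms, so it is not fully conjugated — not aromatic (tetrahydropyran).
Rings B and C form a fused bicyclic system with 10 sp² atoms and 10 π electrons from ring double bonds. 10 = 4(2)+2, so the system is aromatic and both rings count as aromatic (naphthalene).
Ring D is planar and fully conjugated; 3 ring double bonds give 6 π electrons. 6 = 4(1)+2, so ring D is aromatic (pyrazine).
Rings E and F form a fused bicyclic system (with one nitrogen) with 10 sp² atoms and 10 π electrons from ring double bonds. 10 = 4(2)+2, so the system is aromatic and both rings count as aromatic (quinoline).
Ring G is fully conjugated (every ring atom contributes a p orbital); 2 ring double bonds (4 π electrons) plus a heteroatom lone pair (2) give 6 π electrons. 6 = 4(1)+2, so ring G is aromatic (thiophene).
Aromatic: B, C, D, E, F, G. Total: 6.

6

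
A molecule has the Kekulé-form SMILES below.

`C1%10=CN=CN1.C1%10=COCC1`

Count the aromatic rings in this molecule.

The SMILES encodes a five-membered ring with nitrogens at positions 1 and 3 (one bearing H, one in a C=N bond) and two double bonds; a five-membered ring of four carbons and one oxygen, with one C=C double bond and two sp³ carbons.
The 5-membered ring with two nitrogens (one N–H, one =N–) is planar and fully conjugated; 2 ring double bonds (4 π electrons) plus a heteroatom lone pair (2) give 6 π electrons. 6 = 4(1)+2, so it is aromatic (imidazole).
The 5-membered ring with one oxygen has two sp³ carbons, so it is not fully conjugated — not aromatic (2,3-dihydrofuran).
1 of the 2 rings is aromatic. Total: 1.

1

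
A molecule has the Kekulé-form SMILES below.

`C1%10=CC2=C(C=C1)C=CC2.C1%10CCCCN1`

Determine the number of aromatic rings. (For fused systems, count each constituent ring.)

1

The SMILES encodes a six-membered carbon ring with three alternating C=C double bonds, fused to a five-membered carbon ring containing one C=C double bond and one sp³ carbon; a six-membered saturated ring of five carbons and one N–H nitrogen.
The 6-membered ring has a continuous p-orbital overlap around the ring; 3 ring double bonds give 6 π electrons. That satisfies 4n+2 with n=1, so it is aromatic (benzene ring).
The 5-membered ring has one sp³ carbon, so it is not fully conjugated — not aromatic (cyclopentene ring).
The 6-membered ring with one N–H has only sp³ atoms, so it is not fully conjugated — not aromatic (piperidine).
1 of the 3 rings is aromatic. Total: 1.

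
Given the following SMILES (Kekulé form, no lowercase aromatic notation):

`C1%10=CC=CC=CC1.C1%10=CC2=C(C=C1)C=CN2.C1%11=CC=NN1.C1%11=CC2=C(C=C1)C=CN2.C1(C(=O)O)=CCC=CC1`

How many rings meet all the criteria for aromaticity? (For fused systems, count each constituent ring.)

5

The SMILES encodes a seven-membered carbon ring with three C=C double bonds and one sp³ carbon; a six-membered carbon ring with three alternating C=C double bonds, fused to a five-membered ring containing one N–H nitrogen and two C=C double bonds; a five-membered ring with two adjacent nitrogens (one bearing H, one in a double bond) and two double bonds; a six-membered carbon ring with three alternating C=C double bonds, fused to a five-membered ring containing one N–H nitrogen and two C=C double bonds; a six-membered carbon ring with two isolated C=C double bonds and two sp³ carbons.
The 7-membered ring has one sp³ carbon, so it is not fully conjugated — not aromatic (cycloheptatriene).
The fused 6/5-membered bicyclic (with one N–H) is a single π system with 9 sp² atoms and 10 π electrons from ring double bonds plus a heteroatom lone pair. 10 = 4(2)+2, so the system is aromatic and both rings count as aromatic (indole).
The 5-membered ring with two adjacent nitrogens (one N–H, one =N–) is planar and fully conjugated; 2 ring double bonds (4 π electrons) plus a heteroatom lone pair (2) give 6 π electrons. Since 6 = 4n+2 (n=1), it is aromatic (pyrazole).
The fused 6/5-membered bicyclic (with one N–H) is a single π system with 9 sp² atoms and 10 π electrons from ring double bonds plus a heteroatom lone pair. 10 = 4(2)+2, so the system is aromatic and both rings count as aromatic (indole).
The 6-membered ring has two sp³ carbons, so it is not fully conjugated — not aromatic (1,4-cyclohexadiene).
5 of the 7 rings are aromatic. Total: 5.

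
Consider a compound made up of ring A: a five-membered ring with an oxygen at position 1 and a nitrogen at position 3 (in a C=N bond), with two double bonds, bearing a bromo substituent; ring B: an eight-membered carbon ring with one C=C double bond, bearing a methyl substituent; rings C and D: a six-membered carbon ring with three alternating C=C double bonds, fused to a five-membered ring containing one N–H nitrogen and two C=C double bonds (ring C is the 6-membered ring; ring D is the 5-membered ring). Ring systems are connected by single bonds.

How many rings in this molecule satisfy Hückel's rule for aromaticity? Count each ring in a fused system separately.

Ring A is fully conjugated (every ring atom contributes a p orbital); 2 ring double bonds (4 π electrons) plus a heteroatom lone pair (2) give 6 π electrons. Since 6 = 4n+2 (n=1), ring A is aromatic (oxazole).
Ring B has six sp³ carbons, so it is not fully conjugated — not aromatic (cyclooctene).
Rings C and D form a fused bicyclic system (with one N–H) with 9 sp² atoms and 10 π electrons from ring double bonds plus a heteroatom lone pair. 10 = 4(2)+2, so the system is aromatic and both rings count as aromatic (indole).
Aromatic: A, C, D. Total: 3.

3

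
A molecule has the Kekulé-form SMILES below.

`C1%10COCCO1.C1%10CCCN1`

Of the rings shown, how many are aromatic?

The SMILES encodes a six-membered saturated ring with oxygens at positions 1 and 4; a five-membered saturated ring of four carbons and one N–H nitrogen.
The 6-membered ring with two oxygens (1,4) has only sp³ atoms, so it is not fully conjugated — not aromatic (1,4-dioxane).
The 5-membered ring with one N–H has only sp³ atoms, so it is not fully conjugated — not aromatic (pyrrolidine).
None of the rings are aromatic. Total: 0.

0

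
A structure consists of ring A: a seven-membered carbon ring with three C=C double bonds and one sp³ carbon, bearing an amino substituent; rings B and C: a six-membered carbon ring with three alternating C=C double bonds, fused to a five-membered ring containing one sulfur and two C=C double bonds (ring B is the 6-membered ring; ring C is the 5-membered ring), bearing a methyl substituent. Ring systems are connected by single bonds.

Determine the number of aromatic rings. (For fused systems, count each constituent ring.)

2

Ring A has one sp³ carbon, so it is not fully conjugated — not aromatic (cycloheptatriene).
Rings B and C form a fused bicyclic system (with one sulfur) with 9 sp² atoms and 10 π electrons from ring double bonds plus a heteroatom lone pair. 10 = 4(2)+2, so the system is aromatic and both rings count as aromatic (benzothiophene).
Aromatic: B, C. Total: 2.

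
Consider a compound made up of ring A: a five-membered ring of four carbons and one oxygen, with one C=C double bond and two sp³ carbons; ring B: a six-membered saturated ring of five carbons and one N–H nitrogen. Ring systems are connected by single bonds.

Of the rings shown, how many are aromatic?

0

Ring A has two sp³ carbons, so it is not fully conjugated — not aromatic (2,3-dihydrofuran).
Ring B has only sp³ atoms, so it is not fully conjugated — not aromatic (piperidine).
No ring is aromatic. Total: 0.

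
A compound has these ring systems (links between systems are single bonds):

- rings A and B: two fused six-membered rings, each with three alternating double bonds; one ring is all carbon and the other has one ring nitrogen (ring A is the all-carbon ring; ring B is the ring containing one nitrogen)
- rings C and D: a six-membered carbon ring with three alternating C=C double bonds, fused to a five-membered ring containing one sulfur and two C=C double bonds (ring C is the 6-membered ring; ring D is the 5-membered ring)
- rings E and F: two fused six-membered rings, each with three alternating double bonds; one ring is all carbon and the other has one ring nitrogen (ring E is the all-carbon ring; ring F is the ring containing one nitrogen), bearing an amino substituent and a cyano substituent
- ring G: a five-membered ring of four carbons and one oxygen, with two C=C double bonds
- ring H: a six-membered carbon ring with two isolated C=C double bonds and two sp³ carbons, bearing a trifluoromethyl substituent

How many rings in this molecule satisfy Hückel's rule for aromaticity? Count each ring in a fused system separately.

Rings A and B form a fused bicyclic system (with one nitrogen) with 10 sp² atoms and 10 π electrons from ring double bonds. 10 = 4(2)+2, so the system is aromatic and both rings count as aromatic (quinoline).
Rings C and D form a fused bicyclic system (with one sulfur) with 9 sp² atoms and 10 π electrons from ring double bonds plus a heteroatom lone pair. 10 = 4(2)+2, so the system is aromatic and both rings count as aromatic (benzothiophene).
Rings E and F form a fused bicyclic system (with one nitrogen) with 10 sp² atoms and 10 π electrons from ring double bonds. 10 = 4(2)+2, so the system is aromatic and both rings count as aromatic (quinoline).
Ring G is planar and fully conjugated; 2 ring double bonds (4 π electrons) plus a heteroatom lone pair (2) give 6 π electrons. Since 6 = 4n+2 (n=1), ring G is aromatic (furan).
Ring H has two sp³ carbons, so it is not fully conjugated — not aromatic (1,4-cyclohexadiene).
Aromatic: A, B, C, D, E, F, G. Total: 7.

7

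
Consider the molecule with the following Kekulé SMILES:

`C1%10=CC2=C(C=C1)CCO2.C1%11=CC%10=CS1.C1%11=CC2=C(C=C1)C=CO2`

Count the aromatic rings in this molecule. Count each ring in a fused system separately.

The SMILES encodes a six-membered carbon ring with three alternating C=C double bonds, fused to a five-membered ring containing one oxygen and two sp³ carbons; a five-membered ring of four carbons and one sulfur, with two C=C double bonds; a six-membered carbon ring with three alternating C=C double bonds, fused to a five-membered ring containing one oxygen and two C=C double bonds.
The 6-membered ring has a continuous p-orbital overlap around the ring; 3 ring double bonds give 6 π electrons. That satisfies 4n+2 with n=1, so it is aromatic (benzene ring).
The 5-membered ring with one oxygen has two sp³ carbons, so it is not fully conjugated — not aromatic (oxolane ring).
The 5-membered ring with one sulfur has a continuous p-orbital overlap around the ring; 2 ring double bonds (4 π electrons) plus a heteroatom lone pair (2) give 6 π electrons. 6 = 4(1)+2, so it is aromatic (thiophene).
The fused 6/5-membered bicyclic (with one oxygen) is a single π system with 9 sp² atoms and 10 π electrons from ring double bonds plus a heteroatom lone pair. 10 = 4(2)+2, so the system is aromatic and both rings count as aromatic (benzofuran).
4 of the 5 rings are aromatic. Total: 4.

4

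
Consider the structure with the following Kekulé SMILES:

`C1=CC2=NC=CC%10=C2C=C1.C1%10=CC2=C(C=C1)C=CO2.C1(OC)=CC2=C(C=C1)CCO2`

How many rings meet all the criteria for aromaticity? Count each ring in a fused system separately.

The SMILES encodes two fused six-membered rings, each with three alternating double bonds; one ring is all carbon and the other has one ring nitrogen; a six-membered carbon ring with three alternating C=C double bonds, fused to a five-membered ring containing one oxygen and two C=C double bonds; a six-membered carbon ring with three alternating C=C double bonds, fused to a five-membered ring containing one oxygen and two sp³ carbons.
The fused 6/6-membered bicyclic (with one nitrogen) is a single π system with 10 sp² atoms and 10 π electrons from ring double bonds. 10 = 4(2)+2, so the system is aromatic and both rings count as aromatic (quinoline).
The fused 6/5-membered bicyclic (with one oxygen) is a single π system with 9 sp² atoms and 10 π electrons from ring double bonds plus a heteroatom lone pair. 10 = 4(2)+2, so the system is aromatic and both rings count as aromatic (benzofuran).
The 6-membered ring is fully conjugated (every ring atom contributes a p orbital); 3 ring double bonds give 6 π electrons. Since 6 = 4n+2 (n=1), it is aromatic (benzene ring).
The 5-membered ring with one oxygen has two sp³ carbons, so it is not fully conjugated — not aromatic (oxolane ring).
5 of the 6 rings are aromatic. Total: 5.

5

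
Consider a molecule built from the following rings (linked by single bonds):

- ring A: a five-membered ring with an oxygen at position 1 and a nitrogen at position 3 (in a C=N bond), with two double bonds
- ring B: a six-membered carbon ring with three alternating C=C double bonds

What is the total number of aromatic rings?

Ring A is fully conjugated (every ring atom contributes a p orbital); 2 ring double bonds (4 π electrons) plus a heteroatom lone pair (2) give 6 π electrons. 6 = 4(1)+2, so ring A is aromatic (oxazole).
Ring B is fully conjugated (every ring atom contributes a p orbital); 3 ring double bonds give 6 π electrons. That satisfies 4n+2 with n=1, so ring B is aromatic (benzene).
Aromatic: A, B. Total: 2.

2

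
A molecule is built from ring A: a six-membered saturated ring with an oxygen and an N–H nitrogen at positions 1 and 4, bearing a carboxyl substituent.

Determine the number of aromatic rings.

0

Ring A has only sp³ atoms, so it is not fully conjugated — not aromatic (morpholine).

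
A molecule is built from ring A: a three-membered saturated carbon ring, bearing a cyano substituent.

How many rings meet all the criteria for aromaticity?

0

Ring A has only sp³ atoms, so it is not fully conjugated — not aromatic (cyclopropane).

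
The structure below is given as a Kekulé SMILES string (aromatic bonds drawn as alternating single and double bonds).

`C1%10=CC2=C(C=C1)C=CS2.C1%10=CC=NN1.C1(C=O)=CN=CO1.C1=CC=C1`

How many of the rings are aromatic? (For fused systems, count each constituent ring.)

4

The SMILES encodes a six-membered carbon ring with three alternating C=C double bonds, fused to a five-membered ring containing one sulfur and two C=C double bonds; a five-membered ring with two adjacent nitrogens (one bearing H, one in a double bond) and two double bonds; a five-membered ring with an oxygen at position 1 and a nitrogen at position 3 (in a C=N bond), with two double bonds; a four-membered carbon ring with two alternating C=C double bonds.
The fused 6/5-membered bicyclic (with one sulfur) is a single π system with 9 sp² atoms and 10 π electrons from ring double bonds plus a heteroatom lone pair. 10 = 4(2)+2, so the system is aromatic and both rings count as aromatic (benzothiophene).
The 5-membered ring with two adjacent nitrogens (one N–H, one =N–) is fully conjugated (every ring atom contributes a p orbital); 2 ring double bonds (4 π electrons) plus a heteroatom lone pair (2) give 6 π electrons. Since 6 = 4n+2 (n=1), it is aromatic (pyrazole).
The 5-membered ring with one oxygen and one =N– is planar and fully conjugated; 2 ring double bonds (4 π electrons) plus a heteroatom lone pair (2) give 6 π electrons. 6 = 4(1)+2, so it is aromatic (oxazole).
The 4-membered ring has only sp² ring atoms; a planar conformation would have a fully conjugated π system of 4 electrons. But 4 = 4(1), which is 4n not 4n+2, so it is not aromatic (cyclobutadiene) — cyclobutadiene is antiaromatic and distorts to a rectangle.
4 of the 5 rings are aromatic. Total: 4.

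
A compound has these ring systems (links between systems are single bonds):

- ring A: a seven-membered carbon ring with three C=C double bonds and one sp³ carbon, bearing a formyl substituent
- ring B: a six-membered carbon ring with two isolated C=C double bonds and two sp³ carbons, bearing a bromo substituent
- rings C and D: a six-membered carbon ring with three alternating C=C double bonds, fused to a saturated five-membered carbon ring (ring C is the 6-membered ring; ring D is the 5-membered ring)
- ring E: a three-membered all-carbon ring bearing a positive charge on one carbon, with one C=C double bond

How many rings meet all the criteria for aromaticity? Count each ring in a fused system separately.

2

Ring A has one sp³ carbon, so it is not fully conjugated — not aromatic (cycloheptatriene).
Ring B has two sp³ carbons, so it is not fully conjugated — not aromatic (1,4-cyclohexadiene).
Ring C is planar and fully conjugated; 3 ring double bonds give 6 π electrons. 6 = 4(1)+2, so ring C is aromatic (benzene ring).
Ring D has three sp³ carbons, so it is not fully conjugated — not aromatic (cyclopentane ring).
Ring E has a continuous p-orbital overlap around the ring; 1 ring double bond (2 π electrons) plus the carbocation's empty p orbital (0, but keeps the ring conjugated) give 2 π electrons. 2 = 4(0)+2, so ring E is aromatic (cyclopropenyl cation).
Aromatic: C, E. Total: 2.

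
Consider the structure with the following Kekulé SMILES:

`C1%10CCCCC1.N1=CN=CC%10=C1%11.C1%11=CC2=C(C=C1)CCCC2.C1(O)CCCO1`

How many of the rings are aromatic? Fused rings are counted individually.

The SMILES encodes a six-membered saturated carbon ring; a six-membered ring with nitrogens at positions 1 and 3 and three alternating double bonds; a six-membered carbon ring with three alternating C=C double bonds, fused to a saturated six-membered carbon ring; a five-membered saturated ring of four carbons and one oxygen.
The 6-membered ring has only sp³ atoms, so it is not fully conjugated — not aromatic (cyclohexane).
The 6-membered ring with two nitrogens (1,3) has a continuous p-orbital overlap around the ring; 3 ring double bonds give 6 π electrons. Since 6 = 4n+2 (n=1), it is aromatic (pyrimidine).
The second 6-membered ring is fully conjugated (every ring atom contributes a p orbital); 3 ring double bonds give 6 π electrons. 6 = 4(1)+2, so it is aromatic (benzene ring).
The third 6-membered ring has four sp³ carbons, so it is not fully conjugated — not aromatic (cyclohexane ring).
The 5-membered ring with one oxygen has only sp³ atoms, so it is not fully conjugated — not aromatic (tetrahydrofuran).
2 of the 5 rings are aromatic. Total: 2.

2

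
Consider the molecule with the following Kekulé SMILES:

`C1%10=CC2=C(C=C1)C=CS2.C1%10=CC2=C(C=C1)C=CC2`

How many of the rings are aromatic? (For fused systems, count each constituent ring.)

3

The SMILES encodes a six-membered carbon ring with three alternating C=C double bonds, fused to a five-membered ring containing one sulfur and two C=C double bonds; a six-membered carbon ring with three alternating C=C double bonds, fused to a five-membered carbon ring containing one C=C double bond and one sp³ carbon.
The fused 6/5-membered bicyclic (with one sulfur) is a single π system with 9 sp² atoms and 10 π electrons from ring double bonds plus a heteroatom lone pair. 10 = 4(2)+2, so the system is aromatic and both rings count as aromatic (benzothiophene).
The 6-membered ring is planar and fully conjugated; 3 ring double bonds give 6 π electrons. 6 = 4(1)+2, so it is aromatic (benzene ring).
The 5-membered ring has one sp³ carbon, so it is not fully conjugated — not aromatic (cyclopentene ring).
3 of the 4 rings are aromatic. Total: 3.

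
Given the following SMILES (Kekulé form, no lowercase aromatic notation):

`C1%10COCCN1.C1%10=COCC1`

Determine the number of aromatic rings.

The SMILES encodes a six-membered saturated ring with an oxygen and an N–H nitrogen at positions 1 and 4; a five-membered ring of four carbons and one oxygen, with one C=C double bond and two sp³ carbons.
The 6-membered ring with one oxygen and one N–H (1,4) has only sp³ atoms, so it is not fully conjugated — not aromatic (morpholine).
The 5-membered ring with one oxygen has two sp³ carbons, so it is not fully conjugated — not aromatic (2,3-dihydrofuran).
None of the rings are aromatic. Total: 0.

0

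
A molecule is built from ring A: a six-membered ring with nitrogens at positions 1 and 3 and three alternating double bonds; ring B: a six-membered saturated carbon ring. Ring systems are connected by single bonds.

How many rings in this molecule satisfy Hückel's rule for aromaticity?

1

Ring A is planar and fully conjugated; 3 ring double bonds give 6 π electrons. That satisfies 4n+2 with n=1, so ring A is aromatic (pyrimidine).
Ring B has only sp³ atoms, so it is not fully conjugated — not aromatic (cyclohexane).
Aromatic: A. Total: 1.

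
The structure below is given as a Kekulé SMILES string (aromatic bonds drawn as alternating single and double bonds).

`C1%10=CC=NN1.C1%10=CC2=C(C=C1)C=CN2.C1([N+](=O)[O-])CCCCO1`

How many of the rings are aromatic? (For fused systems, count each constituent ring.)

3

The SMILES encodes a five-membered ring with two adjacent nitrogens (one bearing H, one in a double bond) and two double bonds; a six-membered carbon ring with three alternating C=C double bonds, fused to a five-membered ring containing one N–H nitrogen and two C=C double bonds; a six-membered saturated ring of five carbons and one oxygen.
The 5-membered ring with two adjacent nitrogens (one N–H, one =N–) is planar and fully conjugated; 2 ring double bonds (4 π electrons) plus a heteroatom lone pair (2) give 6 π electrons. That satisfies 4n+2 with n=1, so it is aromatic (pyrazole).
The fused 6/5-membered bicyclic (with one N–H) is a single π system with 9 sp² atoms and 10 π electrons from ring double bonds plus a heteroatom lone pair. 10 = 4(2)+2, so the system is aromatic and both rings count as aromatic (indole).
The 6-membered ring with one oxygen has only sp³ atoms, so it is not fully conjugated — not aromatic (tetrahydropyran).
3 of the 4 rings are aromatic. Total: 3.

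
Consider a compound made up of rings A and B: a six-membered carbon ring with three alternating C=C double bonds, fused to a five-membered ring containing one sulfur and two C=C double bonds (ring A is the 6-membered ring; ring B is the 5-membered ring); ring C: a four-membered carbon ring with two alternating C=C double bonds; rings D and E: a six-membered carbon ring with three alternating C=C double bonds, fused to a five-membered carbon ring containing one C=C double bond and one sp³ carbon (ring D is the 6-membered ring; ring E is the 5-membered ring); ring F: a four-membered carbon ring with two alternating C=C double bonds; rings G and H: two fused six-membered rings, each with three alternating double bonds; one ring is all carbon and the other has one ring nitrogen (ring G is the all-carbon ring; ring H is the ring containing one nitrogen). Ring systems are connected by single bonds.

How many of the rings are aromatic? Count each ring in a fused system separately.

Rings A and B form a fused bicyclic system (with one sulfur) with 9 sp² atoms and 10 π electrons from ring double bonds plus a heteroatom lone pair. 10 = 4(2)+2, so the system is aromatic and both rings count as aromatic (benzothiophene).
Ring C has only sp² ring atoms; a planar conformation would have a fully conjugated π system of 4 electrons. But 4 = 4(1), which is 4n not 4n+2, so ring C is not aromatic (cyclobutadiene) — cyclobutadiene is antiaromatic and distorts to a rectangle.
Ring D has a continuous p-orbital overlap around the ring; 3 ring double bonds give 6 π electrons. That satisfies 4n+2 with n=1, so ring D is aromatic (benzene ring).
Ring E has one sp³ carbon, so it is not fully conjugated — not aromatic (cyclopentene ring).
Ring F has only sp² ring atoms; a planar conformation would have a fully conjugated π system of 4 electrons. But 4 = 4(1), which is 4n not 4n+2, so ring F is not aromatic (cyclobutadiene) — cyclobutadiene is antiaromatic and distorts to a rectangle.
Rings G and H form a fused bicyclic system (with one nitrogen) with 10 sp² atoms and 10 π electrons from ring double bonds. 10 = 4(2)+2, so the system is aromatic and both rings count as aromatic (quinoline).
Aromatic: A, B, D, G, H. Total: 5.

5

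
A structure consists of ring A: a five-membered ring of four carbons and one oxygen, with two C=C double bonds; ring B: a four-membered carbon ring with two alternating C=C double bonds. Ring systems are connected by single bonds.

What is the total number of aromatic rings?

1

Ring A is fully conjugated (every ring atom contributes a p orbital); 2 ring double bonds (4 π electrons) plus a heteroatom lone pair (2) give 6 π electrons. 6 = 4(1)+2, so ring A is aromatic (furan).
Ring B has only sp² ring atoms; a planar conformation would have a fully conjugated π system of 4 electrons. But 4 = 4(1), which is 4n not 4n+2, so ring B is not aromatic (cyclobutadiene) — cyclobutadiene is antiaromatic and distorts to a rectangle.
Aromatic: A. Total: 1.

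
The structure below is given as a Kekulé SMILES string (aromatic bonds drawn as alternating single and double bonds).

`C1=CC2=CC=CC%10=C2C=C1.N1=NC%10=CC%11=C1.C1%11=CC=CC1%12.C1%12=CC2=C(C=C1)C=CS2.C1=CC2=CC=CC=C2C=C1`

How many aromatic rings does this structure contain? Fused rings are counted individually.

The SMILES encodes two fused six-membered carbon rings, each with three alternating C=C double bonds; a six-membered ring with two adjacent nitrogens and three alternating double bonds; a five-membered carbon ring with two conjugated C=C double bonds and one sp³ carbon; a six-membered carbon ring with three alternating C=C double bonds, fused to a five-membered ring containing one sulfur and two C=C double bonds; two fused six-membered carbon rings, each with three alternating C=C double bonds.
The fused 6/6-membered bicyclic is a single π system with 10 sp² atoms and 10 π electrons from ring double bonds. 10 = 4(2)+2, so the system is aromatic and both rings count as aromatic (naphthalene).
The 6-membered ring with two nitrogens (1,2) has a continuous p-orbital overlap around the ring; 3 ring double bonds give 6 π electrons. That satisfies 4n+2 with n=1, so it is aromatic (pyridazine).
The 5-membered ring has one sp³ carbon, so it is not fully conjugated — not aromatic (cyclopentadiene).
The fused 6/5-membered bicyclic (with one sulfur) is a single π system with 9 sp² atoms and 10 π electrons from ring double bonds plus a heteroatom lone pair. 10 = 4(2)+2, so the system is aromatic and both rings count as aromatic (benzothiophene).
The fused 6/6-membered bicyclic is a single π system with 10 sp² atoms and 10 π electrons from ring double bonds. 10 = 4(2)+2, so the system is aromatic and both rings count as aromatic (naphthalene).
7 of the 8 rings are aromatic. Total: 7.

7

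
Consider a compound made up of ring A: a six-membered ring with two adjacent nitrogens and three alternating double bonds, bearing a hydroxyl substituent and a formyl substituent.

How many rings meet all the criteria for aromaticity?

Ring A is planar and fully conjugated; 3 ring double bonds give 6 π electrons. That satisfies 4n+2 with n=1, so ring A is aromatic (pyridazine).

1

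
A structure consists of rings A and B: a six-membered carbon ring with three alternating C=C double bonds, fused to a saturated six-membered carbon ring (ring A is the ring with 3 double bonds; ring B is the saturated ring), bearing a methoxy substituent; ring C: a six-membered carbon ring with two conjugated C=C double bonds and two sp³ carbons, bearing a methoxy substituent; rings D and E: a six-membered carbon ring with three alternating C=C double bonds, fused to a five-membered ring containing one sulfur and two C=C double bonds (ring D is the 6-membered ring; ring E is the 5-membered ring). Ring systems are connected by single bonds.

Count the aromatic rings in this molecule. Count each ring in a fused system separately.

Ring A is fully conjugated (every ring atom contributes a p orbital); 3 ring double bonds give 6 π electrons. Since 6 = 4n+2 (n=1), ring A is aromatic (benzene ring).
Ring B has four sp³ carbons, so it is not fully conjugated — not aromatic (cyclohexane ring).
Ring C has two sp³ carbons, so it is not fully conjugated — not aromatic (1,3-cyclohexadiene).
Rings D and E form a fused bicyclic system (with one sulfur) with 9 sp² atoms and 10 π electrons from ring double bonds plus a heteroatom lone pair. 10 = 4(2)+2, so the system is aromatic and both rings count as aromatic (benzothiophene).
Aromatic: A, D, E. Total: 3.

3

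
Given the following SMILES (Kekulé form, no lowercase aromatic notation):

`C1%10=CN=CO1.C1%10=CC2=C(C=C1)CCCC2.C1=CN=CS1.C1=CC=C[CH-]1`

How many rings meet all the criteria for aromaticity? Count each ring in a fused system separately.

The SMILES encodes a five-membered ring with an oxygen at position 1 and a nitrogen at position 3 (in a C=N bond), with two double bonds; a six-membered carbon ring with three alternating C=C double bonds, fused to a saturated six-membered carbon ring; a five-membered ring with a sulfur at position 1 and a nitrogen at position 3 (in a C=N bond), with two double bonds; a five-membered all-carbon ring bearing a negative charge on one carbon, with two C=C double bonds.
The 5-membered ring with one oxygen and one =N– is planar and fully conjugated; 2 ring double bonds (4 π electrons) plus a heteroatom lone pair (2) give 6 π electrons. 6 = 4(1)+2, so it is aromatic (oxazole).
The 6-membered ring has a continuous p-orbital overlap around the ring; 3 ring double bonds give 6 π electrons. 6 = 4(1)+2, so it is aromatic (benzene ring).
The second 6-membered ring has four sp³ carbons, so it is not fully conjugated — not aromatic (cyclohexane ring).
The 5-membered ring with one sulfur and one =N– is planar and fully conjugated; 2 ring double bonds (4 π electrons) plus a heteroatom lone pair (2) give 6 π electrons. 6 = 4(1)+2, so it is aromatic (thiazole).
The 5-membered ring is planar and fully conjugated; 2 ring double bonds (4 π electrons) plus the carbanion lone pair (2) give 6 π electrons. That satisfies 4n+2 with n=1, so it is aromatic (cyclopentadienyl anion).
4 of the 5 rings are aromatic. Total: 4.

4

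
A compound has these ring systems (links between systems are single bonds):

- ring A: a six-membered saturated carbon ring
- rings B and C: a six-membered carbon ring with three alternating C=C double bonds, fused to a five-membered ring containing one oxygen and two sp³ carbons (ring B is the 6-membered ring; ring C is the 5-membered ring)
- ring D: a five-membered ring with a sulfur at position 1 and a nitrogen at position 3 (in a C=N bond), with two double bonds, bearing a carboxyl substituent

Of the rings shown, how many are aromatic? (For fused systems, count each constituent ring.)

Ring A has only sp³ atoms, so it is not fully conjugated — not aromatic (cyclohexane).
Ring B is fully conjugated (every ring atom contributes a p orbital); 3 ring double bonds give 6 π electrons. 6 = 4(1)+2, so ring B is aromatic (benzene ring).
Ring C has two sp³ carbons, so it is not fully conjugated — not aromatic (oxolane ring).
Ring D is fully conjugated (every ring atom contributes a p orbital); 2 ring double bonds (4 π electrons) plus a heteroatom lone pair (2) give 6 π electrons. That satisfies 4n+2 with n=1, so ring D is aromatic (thiazole).
Aromatic: B, D. Total: 2.

2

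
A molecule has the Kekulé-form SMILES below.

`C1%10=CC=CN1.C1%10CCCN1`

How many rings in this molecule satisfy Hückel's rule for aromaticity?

The SMILES encodes a five-membered ring of four carbons and one nitrogen bearing a hydrogen, with two C=C double bonds; a five-membered saturated ring of four carbons and one N–H nitrogen.
The 5-membered ring with one N–H has a continuous p-orbital overlap around the ring; 2 ring double bonds (4 π electrons) plus a heteroatom lone pair (2) give 6 π electrons. That satisfies 4n+2 with n=1, so it is aromatic (pyrrole).
The second 5-membered ring with one N–H has only sp³ atoms, so it is not fully conjugated — not aromatic (pyrrolidine).
1 of the 2 rings is aromatic. Total: 1.

1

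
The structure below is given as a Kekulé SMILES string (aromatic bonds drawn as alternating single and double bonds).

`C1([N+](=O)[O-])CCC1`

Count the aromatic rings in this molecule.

0

The SMILES encodes a four-membered saturated carbon ring.
The 4-membered ring has only sp³ atoms, so it is not fully conjugated — not aromatic (cyclobutane).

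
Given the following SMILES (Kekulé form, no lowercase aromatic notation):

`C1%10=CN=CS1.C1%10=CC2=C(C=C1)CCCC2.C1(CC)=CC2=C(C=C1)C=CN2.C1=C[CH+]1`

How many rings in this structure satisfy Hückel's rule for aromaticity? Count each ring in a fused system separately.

The SMILES encodes a five-membered ring with a sulfur at position 1 and a nitrogen at position 3 (in a C=N bond), with two double bonds; a six-membered carbon ring with three alternating C=C double bonds, fused to a saturated six-membered carbon ring; a six-membered carbon ring with three alternating C=C double bonds, fused to a five-membered ring containing one N–H nitrogen and two C=C double bonds; a three-membered all-carbon ring bearing a positive charge on one carbon, with one C=C double bond.
The 5-membered ring with one sulfur and one =N– has a continuous p-orbital overlap around the ring; 2 ring double bonds (4 π electrons) plus a heteroatom lone pair (2) give 6 π electrons. 6 = 4(1)+2, so it is aromatic (thiazole).
The 6-membered ring has a continuous p-orbital overlap around the ring; 3 ring double bonds give 6 π electrons. 6 = 4(1)+2, so it is aromatic (benzene ring).
The second 6-membered ring has four sp³ carbons, so it is not fully conjugated — not aromatic (cyclohexane ring).
The fused 6/5-membered bicyclic (with one N–H) is a single π system with 9 sp² atoms and 10 π electrons from ring double bonds plus a heteroatom lone pair. 10 = 4(2)+2, so the system is aromatic and both rings count as aromatic (indole).
The 3-membered ring has a continuous p-orbital overlap around the ring; 1 ring double bond (2 π electrons) plus the carbocation's empty p orbital (0, but keeps the ring conjugated) give 2 π electrons. That satisfies 4n+2 with n=0, so it is aromatic (cyclopropenyl cation).
5 of the 6 rings are aromatic. Total: 5.

5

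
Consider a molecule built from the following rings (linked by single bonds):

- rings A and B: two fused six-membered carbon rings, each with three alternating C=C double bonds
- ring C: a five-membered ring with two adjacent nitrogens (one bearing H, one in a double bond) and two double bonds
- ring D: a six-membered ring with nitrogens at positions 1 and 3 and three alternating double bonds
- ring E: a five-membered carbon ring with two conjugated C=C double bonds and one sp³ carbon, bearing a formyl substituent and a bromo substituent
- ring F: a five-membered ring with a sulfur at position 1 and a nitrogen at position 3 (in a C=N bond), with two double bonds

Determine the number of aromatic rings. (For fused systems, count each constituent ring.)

Rings A and B form a fused bicyclic system with 10 sp² atoms and 10 π electrons from ring double bonds. 10 = 4(2)+2, so the system is aromatic and both rings count as aromatic (naphthalene).
Ring C is planar and fully conjugated; 2 ring double bonds (4 π electrons) plus a heteroatom lone pair (2) give 6 π electrons. 6 = 4(1)+2, so ring C is aromatic (pyrazole).
Ring D is fully conjugated (every ring atom contributes a p orbital); 3 ring double bonds give 6 π electrons. 6 = 4(1)+2, so ring D is aromatic (pyrimidine).
Ring E has one sp³ carbon, so it is not fully conjugated — not aromatic (cyclopentadiene).
Ring F is planar and fully conjugated; 2 ring double bonds (4 π electrons) plus a heteroatom lone pair (2) give 6 π electrons. Since 6 = 4n+2 (n=1), ring F is aromatic (thiazole).
Aromatic: A, B, C, D, F. Total: 5.

5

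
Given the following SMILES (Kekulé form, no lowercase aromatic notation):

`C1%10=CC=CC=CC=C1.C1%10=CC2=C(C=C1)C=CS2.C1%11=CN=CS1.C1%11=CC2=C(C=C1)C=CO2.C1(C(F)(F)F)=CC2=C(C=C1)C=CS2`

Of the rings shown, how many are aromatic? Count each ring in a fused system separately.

The SMILES encodes an eight-membered carbon ring with four alternating C=C double bonds; a six-membered carbon ring with three alternating C=C double bonds, fused to a five-membered ring containing one sulfur and two C=C double bonds; a five-membered ring with a sulfur at position 1 and a nitrogen at position 3 (in a C=N bond), with two double bonds; a six-membered carbon ring with three alternating C=C double bonds, fused to a five-membered ring containing one oxygen and two C=C double bonds; a six-membered carbon ring with three alternating C=C double bonds, fused to a five-membered ring containing one sulfur and two C=C double bonds.
The 8-membered ring has only sp² ring atoms; a planar conformation would have a fully conjugated π system of 8 electrons. But 8 = 4(2), which is 4n not 4n+2, so it is not aromatic (cyclooctatetraene) — cyclooctatetraene distorts into a non-planar tub to avoid antiaromaticity.
The fused 6/5-membered bicyclic (with one sulfur) is a single π system with 9 sp² atoms and 10 π electrons from ring double bonds plus a heteroatom lone pair. 10 = 4(2)+2, so the system is aromatic and both rings count as aromatic (benzothiophene).
The 5-membered ring with one sulfur and one =N– has a continuous p-orbital overlap around the ring; 2 ring double bonds (4 π electrons) plus a heteroatom lone pair (2) give 6 π electrons. Since 6 = 4n+2 (n=1), it is aromatic (thiazole).
The fused 6/5-membered bicyclic (with one oxygen) is a single π system with 9 sp² atoms and 10 π electrons from ring double bonds plus a heteroatom lone pair. 10 = 4(2)+2, so the system is aromatic and both rings count as aromatic (benzofuran).
The fused 6/5-membered bicyclic (with one sulfur) is a single π system with 9 sp² atoms and 10 π electrons from ring double bonds plus a heteroatom lone pair. 10 = 4(2)+2, so the system is aromatic and both rings count as aromatic (benzothiophene).
7 of the 8 rings are aromatic. Total: 7.

7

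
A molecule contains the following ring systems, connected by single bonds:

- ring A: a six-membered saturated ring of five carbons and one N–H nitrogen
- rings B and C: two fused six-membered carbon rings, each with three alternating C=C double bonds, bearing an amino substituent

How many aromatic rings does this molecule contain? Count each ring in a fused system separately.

2

Ring A has only sp³ atoms, so it is not fully conjugated — not aromatic (piperidine).
Rings B and C form a fused bicyclic system with 10 sp² atoms and 10 π electrons from ring double bonds. 10 = 4(2)+2, so the system is aromatic and both rings count as aromatic (naphthalene).
Aromatic: B, C. Total: 2.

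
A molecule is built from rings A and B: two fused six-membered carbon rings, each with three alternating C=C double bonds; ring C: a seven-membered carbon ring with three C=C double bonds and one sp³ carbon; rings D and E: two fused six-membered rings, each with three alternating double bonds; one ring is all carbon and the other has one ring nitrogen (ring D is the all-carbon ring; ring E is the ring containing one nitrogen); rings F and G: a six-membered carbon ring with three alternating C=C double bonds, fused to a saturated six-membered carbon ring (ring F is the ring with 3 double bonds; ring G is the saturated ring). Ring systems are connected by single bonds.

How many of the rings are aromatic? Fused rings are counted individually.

5

Rings A and B form a fused bicyclic system with 10 sp² atoms and 10 π electrons from ring double bonds. 10 = 4(2)+2, so the system is aromatic and both rings count as aromatic (naphthalene).
Ring C has one sp³ carbon, so it is not fully conjugated — not aromatic (cycloheptatriene).
Rings D and E form a fused bicyclic system (with one nitrogen) with 10 sp² atoms and 10 π electrons from ring double bonds. 10 = 4(2)+2, so the system is aromatic and both rings count as aromatic (quinoline).
Ring F is planar and fully conjugated; 3 ring double bonds give 6 π electrons. 6 = 4(1)+2, so ring F is aromatic (benzene ring).
Ring G has four sp³ carbons, so it is not fully conjugated — not aromatic (cyclohexane ring).
Aromatic: A, B, D, E, F. Total: 5.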